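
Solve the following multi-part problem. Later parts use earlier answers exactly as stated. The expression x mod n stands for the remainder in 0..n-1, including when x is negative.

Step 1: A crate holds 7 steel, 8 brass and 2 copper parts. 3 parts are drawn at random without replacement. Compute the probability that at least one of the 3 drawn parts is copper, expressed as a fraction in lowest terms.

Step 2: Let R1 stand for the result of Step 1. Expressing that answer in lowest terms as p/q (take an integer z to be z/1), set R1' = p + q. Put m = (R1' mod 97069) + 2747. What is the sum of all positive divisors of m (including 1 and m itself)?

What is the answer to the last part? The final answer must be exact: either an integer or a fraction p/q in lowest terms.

Step 1: total draws C(17,3) = 680; complement C(15,3) = 455; favorable 680 - 455 = 225; P = 45/136; answer 45/136
Step 2: R1 = 45/136; threaded value p + q = 181; m = 2928; 2928 = 2^4 * 3 * 61; sigma = (1 + 2 + 4 + 8 + 16) * (1 + 3) * (1 + 61) = 31 * 4 * 62 = 7688; answer 7688

7688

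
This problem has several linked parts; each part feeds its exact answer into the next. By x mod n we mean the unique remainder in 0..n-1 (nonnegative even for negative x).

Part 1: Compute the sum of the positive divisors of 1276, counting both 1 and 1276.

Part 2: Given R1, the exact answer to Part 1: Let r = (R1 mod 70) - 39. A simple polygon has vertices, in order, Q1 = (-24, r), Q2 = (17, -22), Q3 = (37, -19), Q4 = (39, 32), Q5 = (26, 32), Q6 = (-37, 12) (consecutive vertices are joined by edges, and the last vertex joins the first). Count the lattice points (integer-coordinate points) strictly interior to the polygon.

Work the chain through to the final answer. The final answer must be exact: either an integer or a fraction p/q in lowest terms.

Part 1: 1276 = 2^2 * 11 * 29; sigma = (1 + 2 + 4) * (1 + 11) * (1 + 29) = 7 * 12 * 30 = 2520; answer 2520
Part 2: R1 = 2520; r = -39; cross terms: (-24*-22 - 17*-39)=1191, (17*-19 - 37*-22)=491, (37*32 - 39*-19)=1925, (39*32 - 26*32)=416, (26*12 - -37*32)=1496, (-37*-39 - -24*12)=1731; twice the area = |7250| = 7250; area = 3625; boundary points = 1 + 1 + 1 + 13 + 1 + 1 = 18; strictly interior points = area - boundary/2 + 1 = 3617; answer 3617

3617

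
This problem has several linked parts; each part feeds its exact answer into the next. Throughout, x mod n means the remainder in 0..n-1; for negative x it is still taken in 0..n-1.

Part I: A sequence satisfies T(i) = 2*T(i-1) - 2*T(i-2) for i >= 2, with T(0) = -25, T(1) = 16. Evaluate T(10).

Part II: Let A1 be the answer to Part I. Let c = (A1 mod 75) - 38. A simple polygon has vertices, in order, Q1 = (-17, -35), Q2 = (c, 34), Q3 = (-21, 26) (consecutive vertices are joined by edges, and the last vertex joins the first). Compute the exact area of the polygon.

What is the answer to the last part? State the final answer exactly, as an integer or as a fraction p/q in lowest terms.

626

Part I: T(2) = 2*(16) - 2*(-25) = 82; iterating: T(2)=82, T(3)=132, T(4)=100, T(5)=-64, T(6)=-328, T(7)=-528, T(8)=-400, T(9)=256, T(10)=1312; answer 1312
Part II: A1 = 1312; c = -1; cross terms: (-17*34 - -1*-35)=-613, (-1*26 - -21*34)=688, (-21*-35 - -17*26)=1177; twice the area = |1252| = 1252; area = 626; answer 626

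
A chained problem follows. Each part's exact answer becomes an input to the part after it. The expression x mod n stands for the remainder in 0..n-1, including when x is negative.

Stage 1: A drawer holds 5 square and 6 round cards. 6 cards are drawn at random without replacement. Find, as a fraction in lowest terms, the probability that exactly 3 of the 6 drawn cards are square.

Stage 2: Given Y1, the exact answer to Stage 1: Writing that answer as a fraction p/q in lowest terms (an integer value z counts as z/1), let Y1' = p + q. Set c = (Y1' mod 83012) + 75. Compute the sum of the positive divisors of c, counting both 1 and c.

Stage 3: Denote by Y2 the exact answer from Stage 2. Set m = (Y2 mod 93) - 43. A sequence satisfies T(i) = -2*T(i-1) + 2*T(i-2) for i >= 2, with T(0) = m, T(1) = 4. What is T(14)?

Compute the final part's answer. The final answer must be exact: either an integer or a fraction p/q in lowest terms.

5601536

Stage 1: total draws C(11,6) = 462; favorable C(5,3)*C(6,3) = 200; P = 100/231; answer 100/231
Stage 2: Y1 = 100/231; threaded value p + q = 331; c = 406; 406 = 2 * 7 * 29; sigma = (1 + 2) * (1 + 7) * (1 + 29) = 3 * 8 * 30 = 720; answer 720
Stage 3: Y2 = 720; m = 26; T(2) = -2*(4) + 2*(26) = 44; iterating: T(2)=44, T(3)=-80, T(4)=248, T(5)=-656, T(6)=1808, T(7)=-4928, T(8)=13472, T(9)=-36800, T(10)=100544, T(11)=-274688, T(12)=750464, T(13)=-2050304, T(14)=5601536; answer 5601536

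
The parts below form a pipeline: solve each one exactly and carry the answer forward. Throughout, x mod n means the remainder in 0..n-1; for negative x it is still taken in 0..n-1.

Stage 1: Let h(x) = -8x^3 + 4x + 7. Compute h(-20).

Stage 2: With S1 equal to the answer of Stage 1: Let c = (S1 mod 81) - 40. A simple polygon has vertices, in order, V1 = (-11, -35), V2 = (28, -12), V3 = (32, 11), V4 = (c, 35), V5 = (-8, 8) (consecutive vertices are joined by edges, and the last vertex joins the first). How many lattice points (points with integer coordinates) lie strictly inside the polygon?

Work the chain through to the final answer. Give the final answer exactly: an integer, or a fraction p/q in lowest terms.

1815

Stage 1: -8*(-20)^3 + 4*(-20)^1 + 7 = (64000) + (-80) + (7) = 63927; answer 63927
Stage 2: S1 = 63927; c = -22; cross terms: (-11*-12 - 28*-35)=1112, (28*11 - 32*-12)=692, (32*35 - -22*11)=1362, (-22*8 - -8*35)=104, (-8*-35 - -11*8)=368; twice the area = |3638| = 3638; area = 1819; boundary points = 1 + 1 + 6 + 1 + 1 = 10; strictly interior points = area - boundary/2 + 1 = 1815; answer 1815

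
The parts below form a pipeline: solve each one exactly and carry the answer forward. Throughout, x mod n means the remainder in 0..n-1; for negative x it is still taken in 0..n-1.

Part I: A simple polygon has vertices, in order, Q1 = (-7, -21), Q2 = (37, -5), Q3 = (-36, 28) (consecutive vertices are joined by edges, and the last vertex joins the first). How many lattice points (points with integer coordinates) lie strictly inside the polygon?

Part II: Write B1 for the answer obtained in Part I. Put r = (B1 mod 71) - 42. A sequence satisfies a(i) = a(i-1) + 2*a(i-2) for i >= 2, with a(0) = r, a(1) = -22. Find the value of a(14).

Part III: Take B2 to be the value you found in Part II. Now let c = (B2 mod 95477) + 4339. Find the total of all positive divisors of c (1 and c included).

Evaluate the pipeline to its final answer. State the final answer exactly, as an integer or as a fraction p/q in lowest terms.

10360

Part I: cross terms: (-7*-5 - 37*-21)=812, (37*28 - -36*-5)=856, (-36*-21 - -7*28)=952; twice the area = |2620| = 2620; area = 1310; boundary points = 4 + 1 + 1 = 6; strictly interior points = area - boundary/2 + 1 = 1308; answer 1308
Part II: B1 = 1308; r = -12; a(2) = 1*(-22) + 2*(-12) = -46; iterating: a(2)=-46, a(3)=-90, a(4)=-182, a(5)=-362, a(6)=-726, a(7)=-1450, a(8)=-2902, a(9)=-5802, a(10)=-11606, a(11)=-23210, a(12)=-46422, a(13)=-92842, a(14)=-185686; answer -185686
Part III: B2 = -185686; c = 9607; 9607 = 13 * 739; sigma = (1 + 13) * (1 + 739) = 14 * 740 = 10360; answer 10360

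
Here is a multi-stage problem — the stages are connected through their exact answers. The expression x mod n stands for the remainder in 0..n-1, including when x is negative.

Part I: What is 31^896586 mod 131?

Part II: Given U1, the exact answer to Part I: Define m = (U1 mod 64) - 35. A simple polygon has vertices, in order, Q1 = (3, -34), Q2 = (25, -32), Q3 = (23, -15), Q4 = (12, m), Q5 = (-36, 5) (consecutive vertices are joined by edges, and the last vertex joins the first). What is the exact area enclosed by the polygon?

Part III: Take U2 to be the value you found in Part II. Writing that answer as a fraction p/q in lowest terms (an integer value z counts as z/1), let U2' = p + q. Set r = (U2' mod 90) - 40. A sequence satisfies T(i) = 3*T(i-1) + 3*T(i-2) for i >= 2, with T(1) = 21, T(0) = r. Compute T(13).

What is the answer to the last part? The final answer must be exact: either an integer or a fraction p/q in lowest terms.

Part I: squarings mod 131: 31^1=31, 31^2=44, 31^4=102, 31^8=55, 31^16=12, 31^32=13, 31^64=38, 31^128=3, 31^256=9, 31^512=81, 31^1024=11, 31^2048=121, 31^4096=100, 31^8192=44, 31^16384=102, 31^32768=55, 31^65536=12, 31^131072=13, 31^262144=38, 31^524288=3; 31^896586 = 31^2 * 31^8 * 31^64 * 31^512 * 31^1024 * 31^2048 * 31^8192 * 31^32768 * 31^65536 * 31^262144 * 31^524288 = 105 (mod 131); answer 105
Part II: U1 = 105; m = 6; cross terms: (3*-32 - 25*-34)=754, (25*-15 - 23*-32)=361, (23*6 - 12*-15)=318, (12*5 - -36*6)=276, (-36*-34 - 3*5)=1209; twice the area = |2918| = 2918; area = 1459; answer 1459
Part III: U2 = 1459; threaded value p + q = 1460; r = -20; T(2) = 3*(21) + 3*(-20) = 3; iterating: T(2)=3, T(3)=72, T(4)=225, T(5)=891, T(6)=3348, T(7)=12717, T(8)=48195, T(9)=182736, T(10)=692793, T(11)=2626587, T(12)=9958140, T(13)=37754181; answer 37754181

37754181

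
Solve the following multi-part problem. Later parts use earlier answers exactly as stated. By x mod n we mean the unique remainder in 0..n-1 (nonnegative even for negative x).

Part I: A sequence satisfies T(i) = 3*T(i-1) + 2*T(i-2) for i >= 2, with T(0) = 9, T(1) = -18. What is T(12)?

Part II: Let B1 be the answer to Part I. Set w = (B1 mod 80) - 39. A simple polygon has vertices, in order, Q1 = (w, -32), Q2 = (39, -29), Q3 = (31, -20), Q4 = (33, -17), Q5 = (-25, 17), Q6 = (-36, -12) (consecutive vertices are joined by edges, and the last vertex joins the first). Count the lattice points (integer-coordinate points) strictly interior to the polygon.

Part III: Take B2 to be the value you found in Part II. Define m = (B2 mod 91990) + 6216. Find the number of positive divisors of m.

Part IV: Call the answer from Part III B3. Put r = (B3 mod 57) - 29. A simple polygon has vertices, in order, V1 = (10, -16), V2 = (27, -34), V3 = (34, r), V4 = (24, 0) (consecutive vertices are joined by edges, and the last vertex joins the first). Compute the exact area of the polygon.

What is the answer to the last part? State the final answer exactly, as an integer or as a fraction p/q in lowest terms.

Part I: T(2) = 3*(-18) + 2*(9) = -36; iterating: T(2)=-36, T(3)=-144, T(4)=-504, T(5)=-1800, T(6)=-6408, T(7)=-22824, T(8)=-81288, T(9)=-289512, T(10)=-1031112, T(11)=-3672360, T(12)=-13079304; answer -13079304
Part II: B1 = -13079304; w = 17; cross terms: (17*-29 - 39*-32)=755, (39*-20 - 31*-29)=119, (31*-17 - 33*-20)=133, (33*17 - -25*-17)=136, (-25*-12 - -36*17)=912, (-36*-32 - 17*-12)=1356; twice the area = |3411| = 3411; area = 3411/2; boundary points = 1 + 1 + 1 + 2 + 1 + 1 = 7; strictly interior points = area - boundary/2 + 1 = 1703; answer 1703
Part III: B2 = 1703; m = 7919; 7919 is prime, so its only divisors are 1 and 7919; count = 2; answer 2
Part IV: B3 = 2; r = -27; cross terms: (10*-34 - 27*-16)=92, (27*-27 - 34*-34)=427, (34*0 - 24*-27)=648, (24*-16 - 10*0)=-384; twice the area = |783| = 783; area = 783/2; answer 783/2

783/2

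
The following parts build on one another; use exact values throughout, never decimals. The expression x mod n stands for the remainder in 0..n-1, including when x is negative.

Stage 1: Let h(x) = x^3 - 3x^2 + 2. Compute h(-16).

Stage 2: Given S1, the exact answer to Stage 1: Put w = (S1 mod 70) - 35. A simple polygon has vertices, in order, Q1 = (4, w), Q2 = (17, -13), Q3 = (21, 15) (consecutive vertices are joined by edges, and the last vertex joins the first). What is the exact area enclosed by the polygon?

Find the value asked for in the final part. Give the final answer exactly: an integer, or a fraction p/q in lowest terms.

Stage 1: 1*(-16)^3 - 3*(-16)^2 + 2 = (-4096) + (-768) + (2) = -4862; answer -4862
Stage 2: S1 = -4862; w = 3; cross terms: (4*-13 - 17*3)=-103, (17*15 - 21*-13)=528, (21*3 - 4*15)=3; twice the area = |428| = 428; area = 214; answer 214

214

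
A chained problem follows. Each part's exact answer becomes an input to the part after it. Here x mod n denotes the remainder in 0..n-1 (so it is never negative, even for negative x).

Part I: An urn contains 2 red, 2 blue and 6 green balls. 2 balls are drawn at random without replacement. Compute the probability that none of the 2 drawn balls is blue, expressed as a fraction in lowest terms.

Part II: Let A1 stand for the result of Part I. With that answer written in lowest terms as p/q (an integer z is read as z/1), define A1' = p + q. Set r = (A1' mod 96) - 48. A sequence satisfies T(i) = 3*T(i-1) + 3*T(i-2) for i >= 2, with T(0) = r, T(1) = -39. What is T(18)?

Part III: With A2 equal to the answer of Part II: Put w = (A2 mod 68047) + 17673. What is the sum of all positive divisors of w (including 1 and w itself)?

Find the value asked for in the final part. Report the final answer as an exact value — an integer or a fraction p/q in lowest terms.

Part I: total draws C(10,2) = 45; favorable C(8,2) = 28; P = 28/45; answer 28/45
Part II: A1 = 28/45; threaded value p + q = 73; r = 25; T(2) = 3*(-39) + 3*(25) = -42; iterating: T(2)=-42, T(3)=-243, T(4)=-855, T(5)=-3294, T(6)=-12447, T(7)=-47223, T(8)=-179010, T(9)=-678699, T(10)=-2573127, T(11)=-9755478, T(12)=-36985815, T(13)=-140223879, T(14)=-531629082, T(15)=-2015558883, T(16)=-7641563895, T(17)=-28971368334, T(18)=-109838796687; answer -109838796687
Part III: A2 = -109838796687; w = 34553; 34553 = 109 * 317; sigma = (1 + 109) * (1 + 317) = 110 * 318 = 34980; answer 34980

34980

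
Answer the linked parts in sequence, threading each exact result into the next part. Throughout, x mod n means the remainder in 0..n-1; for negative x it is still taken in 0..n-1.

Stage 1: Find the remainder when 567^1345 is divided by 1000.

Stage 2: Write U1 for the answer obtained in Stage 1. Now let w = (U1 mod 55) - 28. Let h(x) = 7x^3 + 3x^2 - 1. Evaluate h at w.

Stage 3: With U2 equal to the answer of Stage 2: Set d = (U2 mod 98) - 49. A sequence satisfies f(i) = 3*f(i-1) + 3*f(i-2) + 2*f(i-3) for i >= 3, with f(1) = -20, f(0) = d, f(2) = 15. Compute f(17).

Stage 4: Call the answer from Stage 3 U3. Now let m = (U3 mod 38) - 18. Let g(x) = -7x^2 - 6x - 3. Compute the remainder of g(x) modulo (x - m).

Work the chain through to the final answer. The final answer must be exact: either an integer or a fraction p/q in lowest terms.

-304

Stage 1: squarings mod 1000: 567^1=567, 567^2=489, 567^4=121, 567^8=641, 567^16=881, 567^32=161, 567^64=921, 567^128=241, 567^256=81, 567^512=561, 567^1024=721; 567^1345 = 567^1 * 567^64 * 567^256 * 567^1024 = 7 (mod 1000); answer 7
Stage 2: U1 = 7; w = -21; 7*(-21)^3 + 3*(-21)^2 - 1 = (-64827) + (1323) + (-1) = -63505; answer -63505
Stage 3: U2 = -63505; d = 48; f(3) = 3*(15) + 3*(-20) + 2*(48) = 81; iterating: f(3)=81, f(4)=248, f(5)=1017, f(6)=3957, f(7)=15418, f(8)=60159, f(9)=234645, f(10)=915248, f(11)=3569997, f(12)=13925025, f(13)=54315562, f(14)=211861755, f(15)=826382001, f(16)=3223362392, f(17)=12572956689; answer 12572956689
Stage 4: U3 = 12572956689; m = -7; remainder = value at the root: -7*(-7)^2 - 6*(-7)^1 - 3 = (-343) + (42) + (-3) = -304; answer -304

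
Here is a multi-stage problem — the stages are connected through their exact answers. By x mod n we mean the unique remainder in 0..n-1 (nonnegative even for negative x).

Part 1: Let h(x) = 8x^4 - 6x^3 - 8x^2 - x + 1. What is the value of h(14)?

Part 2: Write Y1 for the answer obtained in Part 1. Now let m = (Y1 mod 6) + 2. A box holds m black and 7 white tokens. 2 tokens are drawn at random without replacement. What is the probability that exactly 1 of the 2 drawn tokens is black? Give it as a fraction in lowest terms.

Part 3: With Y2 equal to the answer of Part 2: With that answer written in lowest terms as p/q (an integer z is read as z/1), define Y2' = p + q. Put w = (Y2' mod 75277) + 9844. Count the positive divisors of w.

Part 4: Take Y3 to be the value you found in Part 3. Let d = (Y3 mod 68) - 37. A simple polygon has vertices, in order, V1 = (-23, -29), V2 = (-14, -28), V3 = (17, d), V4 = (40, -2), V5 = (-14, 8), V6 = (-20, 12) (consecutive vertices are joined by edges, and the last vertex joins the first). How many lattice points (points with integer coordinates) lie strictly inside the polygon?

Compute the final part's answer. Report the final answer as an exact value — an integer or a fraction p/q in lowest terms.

1258

Part 1: 8*(14)^4 - 6*(14)^3 - 8*(14)^2 - 1*(14)^1 + 1 = (307328) + (-16464) + (-1568) + (-14) + (1) = 289283; answer 289283
Part 2: Y1 = 289283; m = 7; total draws C(14,2) = 91; favorable C(7,1)*C(7,1) = 49; P = 7/13; answer 7/13
Part 3: Y2 = 7/13; threaded value p + q = 20; w = 9864; 9864 = 2^3 * 3^2 * 137; number of divisors = (3+1) * (2+1) * (1+1) = 24; answer 24
Part 4: Y3 = 24; d = -13; cross terms: (-23*-28 - -14*-29)=238, (-14*-13 - 17*-28)=658, (17*-2 - 40*-13)=486, (40*8 - -14*-2)=292, (-14*12 - -20*8)=-8, (-20*-29 - -23*12)=856; twice the area = |2522| = 2522; area = 1261; boundary points = 1 + 1 + 1 + 2 + 2 + 1 = 8; strictly interior points = area - boundary/2 + 1 = 1258; answer 1258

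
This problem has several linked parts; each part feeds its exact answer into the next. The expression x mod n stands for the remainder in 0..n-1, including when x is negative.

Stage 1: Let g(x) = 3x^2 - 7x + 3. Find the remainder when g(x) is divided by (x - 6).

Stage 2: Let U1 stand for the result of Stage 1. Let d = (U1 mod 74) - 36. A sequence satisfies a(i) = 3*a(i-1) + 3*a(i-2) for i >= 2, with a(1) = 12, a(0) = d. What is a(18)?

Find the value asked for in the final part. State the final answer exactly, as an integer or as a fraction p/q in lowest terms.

Stage 1: remainder = value at the root: 3*(6)^2 - 7*(6)^1 + 3 = (108) + (-42) + (3) = 69; answer 69
Stage 2: U1 = 69; d = 33; a(2) = 3*(12) + 3*(33) = 135; iterating: a(2)=135, a(3)=441, a(4)=1728, a(5)=6507, a(6)=24705, a(7)=93636, a(8)=355023, a(9)=1345977, a(10)=5103000, a(11)=19346931, a(12)=73349793, a(13)=278090172, a(14)=1054319895, a(15)=3997230201, a(16)=15154650288, a(17)=57455641467, a(18)=217830875265; answer 217830875265

217830875265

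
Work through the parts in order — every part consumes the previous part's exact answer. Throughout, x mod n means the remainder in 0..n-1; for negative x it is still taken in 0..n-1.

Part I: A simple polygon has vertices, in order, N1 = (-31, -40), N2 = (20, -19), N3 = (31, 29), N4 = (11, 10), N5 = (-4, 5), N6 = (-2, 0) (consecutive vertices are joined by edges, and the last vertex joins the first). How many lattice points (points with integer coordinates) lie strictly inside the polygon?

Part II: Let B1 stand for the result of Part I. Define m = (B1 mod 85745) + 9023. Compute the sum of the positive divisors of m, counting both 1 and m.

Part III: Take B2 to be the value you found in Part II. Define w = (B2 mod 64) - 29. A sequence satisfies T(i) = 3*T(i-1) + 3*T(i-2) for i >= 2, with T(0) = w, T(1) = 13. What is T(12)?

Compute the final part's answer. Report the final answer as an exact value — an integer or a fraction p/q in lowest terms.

-19144269

Part I: cross terms: (-31*-19 - 20*-40)=1389, (20*29 - 31*-19)=1169, (31*10 - 11*29)=-9, (11*5 - -4*10)=95, (-4*0 - -2*5)=10, (-2*-40 - -31*0)=80; twice the area = |2734| = 2734; area = 1367; boundary points = 3 + 1 + 1 + 5 + 1 + 1 = 12; strictly interior points = area - boundary/2 + 1 = 1362; answer 1362
Part II: B1 = 1362; m = 10385; 10385 = 5 * 31 * 67; sigma = (1 + 5) * (1 + 31) * (1 + 67) = 6 * 32 * 68 = 13056; answer 13056
Part III: B2 = 13056; w = -29; T(2) = 3*(13) + 3*(-29) = -48; iterating: T(2)=-48, T(3)=-105, T(4)=-459, T(5)=-1692, T(6)=-6453, T(7)=-24435, T(8)=-92664, T(9)=-351297, T(10)=-1331883, T(11)=-5049540, T(12)=-19144269; answer -19144269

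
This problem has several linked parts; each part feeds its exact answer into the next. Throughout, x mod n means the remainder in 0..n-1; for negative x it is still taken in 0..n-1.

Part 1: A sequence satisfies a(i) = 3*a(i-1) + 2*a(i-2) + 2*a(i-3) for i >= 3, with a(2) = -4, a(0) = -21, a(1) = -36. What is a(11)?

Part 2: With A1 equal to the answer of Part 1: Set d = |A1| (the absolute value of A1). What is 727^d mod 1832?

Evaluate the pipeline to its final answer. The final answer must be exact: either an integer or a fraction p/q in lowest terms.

1561

Part 1: a(3) = 3*(-4) + 2*(-36) + 2*(-21) = -126; iterating: a(3)=-126, a(4)=-458, a(5)=-1634, a(6)=-6070, a(7)=-22394, a(8)=-82590, a(9)=-304698, a(10)=-1124062, a(11)=-4146762; answer -4146762
Part 2: A1 = -4146762; d = 4146762; squarings mod 1832: 727^1=727, 727^2=913, 727^4=9, 727^8=81, 727^16=1065, 727^32=217, 727^64=1289, 727^128=1729, 727^256=1449, 727^512=129, 727^1024=153, 727^2048=1425, 727^4096=769, 727^8192=1457, 727^16384=1393, 727^32768=361, 727^65536=249, 727^131072=1545, 727^262144=1761, 727^524288=1377, 727^1048576=9, 727^2097152=81; 727^4146762 = 727^2 * 727^8 * 727^64 * 727^512 * 727^1024 * 727^16384 * 727^65536 * 727^131072 * 727^262144 * 727^524288 * 727^1048576 * 727^2097152 = 1561 (mod 1832); answer 1561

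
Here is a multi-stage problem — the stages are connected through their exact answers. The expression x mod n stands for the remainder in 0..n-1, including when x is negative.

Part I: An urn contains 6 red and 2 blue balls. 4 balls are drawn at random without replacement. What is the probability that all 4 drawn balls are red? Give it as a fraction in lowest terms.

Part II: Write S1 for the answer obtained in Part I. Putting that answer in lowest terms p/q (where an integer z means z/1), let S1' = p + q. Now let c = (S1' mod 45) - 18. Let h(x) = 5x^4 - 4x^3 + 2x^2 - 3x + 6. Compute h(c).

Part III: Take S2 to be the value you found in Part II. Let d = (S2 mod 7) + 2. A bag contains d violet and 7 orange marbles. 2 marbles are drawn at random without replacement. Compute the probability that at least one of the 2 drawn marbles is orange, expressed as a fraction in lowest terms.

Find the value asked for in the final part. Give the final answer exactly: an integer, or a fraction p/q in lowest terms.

Part I: total draws C(8,4) = 70; favorable C(6,4) = 15; P = 3/14; answer 3/14
Part II: S1 = 3/14; threaded value p + q = 17; c = -1; 5*(-1)^4 - 4*(-1)^3 + 2*(-1)^2 - 3*(-1)^1 + 6 = (5) + (4) + (2) + (3) + (6) = 20; answer 20
Part III: S2 = 20; d = 8; total draws C(15,2) = 105; complement C(8,2) = 28; favorable 105 - 28 = 77; P = 11/15; answer 11/15

11/15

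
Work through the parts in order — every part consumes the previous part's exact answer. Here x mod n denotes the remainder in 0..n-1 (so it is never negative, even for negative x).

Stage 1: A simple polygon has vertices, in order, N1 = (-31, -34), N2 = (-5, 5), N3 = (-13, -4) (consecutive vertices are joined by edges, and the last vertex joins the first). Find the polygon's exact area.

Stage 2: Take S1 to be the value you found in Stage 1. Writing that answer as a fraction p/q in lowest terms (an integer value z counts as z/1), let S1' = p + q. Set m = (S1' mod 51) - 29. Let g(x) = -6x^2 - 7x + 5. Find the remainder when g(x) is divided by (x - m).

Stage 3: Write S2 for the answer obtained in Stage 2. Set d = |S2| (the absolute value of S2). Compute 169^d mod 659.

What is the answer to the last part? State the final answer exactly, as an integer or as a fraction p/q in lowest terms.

14

Stage 1: cross terms: (-31*5 - -5*-34)=-325, (-5*-4 - -13*5)=85, (-13*-34 - -31*-4)=318; twice the area = |78| = 78; area = 39; answer 39
Stage 2: S1 = 39; threaded value p + q = 40; m = 11; remainder = value at the root: -6*(11)^2 - 7*(11)^1 + 5 = (-726) + (-77) + (5) = -798; answer -798
Stage 3: S2 = -798; d = 798; squarings mod 659: 169^1=169, 169^2=224, 169^4=92, 169^8=556, 169^16=65, 169^32=271, 169^64=292, 169^128=253, 169^256=86, 169^512=147; 169^798 = 169^2 * 169^4 * 169^8 * 169^16 * 169^256 * 169^512 = 14 (mod 659); answer 14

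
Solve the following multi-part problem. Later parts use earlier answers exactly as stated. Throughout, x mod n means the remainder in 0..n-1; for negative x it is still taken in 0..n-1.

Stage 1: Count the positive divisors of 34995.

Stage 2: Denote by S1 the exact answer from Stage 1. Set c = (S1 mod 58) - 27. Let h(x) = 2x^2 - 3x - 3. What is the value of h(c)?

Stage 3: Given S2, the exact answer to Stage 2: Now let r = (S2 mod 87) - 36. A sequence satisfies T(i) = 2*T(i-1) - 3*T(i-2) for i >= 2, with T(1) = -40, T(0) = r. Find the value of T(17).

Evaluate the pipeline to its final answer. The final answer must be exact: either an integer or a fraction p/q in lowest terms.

-88168

Stage 1: 34995 = 3 * 5 * 2333; number of divisors = (1+1) * (1+1) * (1+1) = 8; answer 8
Stage 2: S1 = 8; c = -19; 2*(-19)^2 - 3*(-19)^1 - 3 = (722) + (57) + (-3) = 776; answer 776
Stage 3: S2 = 776; r = 44; T(2) = 2*(-40) - 3*(44) = -212; iterating: T(2)=-212, T(3)=-304, T(4)=28, T(5)=968, T(6)=1852, T(7)=800, T(8)=-3956, T(9)=-10312, T(10)=-8756, T(11)=13424, T(12)=53116, T(13)=65960, T(14)=-27428, T(15)=-252736, T(16)=-423188, T(17)=-88168; answer -88168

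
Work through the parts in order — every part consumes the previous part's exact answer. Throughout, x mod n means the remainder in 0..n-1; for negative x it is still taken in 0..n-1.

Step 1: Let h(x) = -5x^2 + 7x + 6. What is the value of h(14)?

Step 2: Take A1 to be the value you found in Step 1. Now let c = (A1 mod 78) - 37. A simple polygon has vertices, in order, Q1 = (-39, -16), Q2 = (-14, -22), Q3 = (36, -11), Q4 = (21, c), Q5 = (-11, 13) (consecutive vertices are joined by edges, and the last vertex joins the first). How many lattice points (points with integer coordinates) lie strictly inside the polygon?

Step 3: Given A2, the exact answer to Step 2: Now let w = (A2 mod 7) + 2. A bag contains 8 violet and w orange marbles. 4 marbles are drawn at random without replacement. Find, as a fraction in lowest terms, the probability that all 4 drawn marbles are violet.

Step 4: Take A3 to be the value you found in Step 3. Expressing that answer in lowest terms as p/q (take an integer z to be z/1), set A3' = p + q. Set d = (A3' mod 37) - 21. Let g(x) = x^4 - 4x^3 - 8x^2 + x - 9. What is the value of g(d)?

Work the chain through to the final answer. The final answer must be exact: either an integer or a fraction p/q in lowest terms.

79847

Step 1: -5*(14)^2 + 7*(14)^1 + 6 = (-980) + (98) + (6) = -876; answer -876
Step 2: A1 = -876; c = 23; cross terms: (-39*-22 - -14*-16)=634, (-14*-11 - 36*-22)=946, (36*23 - 21*-11)=1059, (21*13 - -11*23)=526, (-11*-16 - -39*13)=683; twice the area = |3848| = 3848; area = 1924; boundary points = 1 + 1 + 1 + 2 + 1 = 6; strictly interior points = area - boundary/2 + 1 = 1922; answer 1922
Step 3: A2 = 1922; w = 6; total draws C(14,4) = 1001; favorable C(8,4) = 70; P = 10/143; answer 10/143
Step 4: A3 = 10/143; threaded value p + q = 153; d = -16; 1*(-16)^4 - 4*(-16)^3 - 8*(-16)^2 + 1*(-16)^1 - 9 = (65536) + (16384) + (-2048) + (-16) + (-9) = 79847; answer 79847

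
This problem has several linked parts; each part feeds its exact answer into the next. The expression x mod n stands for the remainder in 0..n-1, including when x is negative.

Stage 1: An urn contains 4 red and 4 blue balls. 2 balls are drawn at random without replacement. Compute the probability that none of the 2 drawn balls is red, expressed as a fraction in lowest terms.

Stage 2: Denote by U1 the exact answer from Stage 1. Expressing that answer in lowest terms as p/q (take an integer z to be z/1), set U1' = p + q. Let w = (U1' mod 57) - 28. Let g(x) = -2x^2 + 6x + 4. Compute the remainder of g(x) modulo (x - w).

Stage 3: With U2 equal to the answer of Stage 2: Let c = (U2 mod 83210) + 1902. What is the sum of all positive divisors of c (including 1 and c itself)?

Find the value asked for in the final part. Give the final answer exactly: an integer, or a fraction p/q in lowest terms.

Stage 1: total draws C(8,2) = 28; favorable C(4,2) = 6; P = 3/14; answer 3/14
Stage 2: U1 = 3/14; threaded value p + q = 17; w = -11; remainder = value at the root: -2*(-11)^2 + 6*(-11)^1 + 4 = (-242) + (-66) + (4) = -304; answer -304
Stage 3: U2 = -304; c = 84808; 84808 = 2^3 * 10601; sigma = (1 + 2 + 4 + 8) * (1 + 10601) = 15 * 10602 = 159030; answer 159030

159030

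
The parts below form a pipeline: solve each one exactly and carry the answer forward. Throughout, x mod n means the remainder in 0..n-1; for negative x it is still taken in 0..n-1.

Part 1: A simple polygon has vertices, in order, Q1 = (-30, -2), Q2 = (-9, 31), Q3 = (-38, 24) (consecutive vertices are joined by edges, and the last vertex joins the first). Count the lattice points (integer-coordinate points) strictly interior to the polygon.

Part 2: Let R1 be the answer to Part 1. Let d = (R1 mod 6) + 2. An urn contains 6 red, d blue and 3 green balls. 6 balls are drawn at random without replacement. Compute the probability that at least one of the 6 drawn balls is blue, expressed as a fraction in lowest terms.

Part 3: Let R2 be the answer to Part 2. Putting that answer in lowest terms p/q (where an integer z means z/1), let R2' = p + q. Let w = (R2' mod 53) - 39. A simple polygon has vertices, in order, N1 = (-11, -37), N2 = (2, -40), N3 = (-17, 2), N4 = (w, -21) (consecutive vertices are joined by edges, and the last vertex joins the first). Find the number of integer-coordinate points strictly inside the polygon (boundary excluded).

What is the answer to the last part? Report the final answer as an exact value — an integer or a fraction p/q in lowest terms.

332

Part 1: cross terms: (-30*31 - -9*-2)=-948, (-9*24 - -38*31)=962, (-38*-2 - -30*24)=796; twice the area = |810| = 810; area = 405; boundary points = 3 + 1 + 2 = 6; strictly interior points = area - boundary/2 + 1 = 403; answer 403
Part 2: R1 = 403; d = 3; total draws C(12,6) = 924; complement C(9,6) = 84; favorable 924 - 84 = 840; P = 10/11; answer 10/11
Part 3: R2 = 10/11; threaded value p + q = 21; w = -18; cross terms: (-11*-40 - 2*-37)=514, (2*2 - -17*-40)=-676, (-17*-21 - -18*2)=393, (-18*-37 - -11*-21)=435; twice the area = |666| = 666; area = 333; boundary points = 1 + 1 + 1 + 1 = 4; strictly interior points = area - boundary/2 + 1 = 332; answer 332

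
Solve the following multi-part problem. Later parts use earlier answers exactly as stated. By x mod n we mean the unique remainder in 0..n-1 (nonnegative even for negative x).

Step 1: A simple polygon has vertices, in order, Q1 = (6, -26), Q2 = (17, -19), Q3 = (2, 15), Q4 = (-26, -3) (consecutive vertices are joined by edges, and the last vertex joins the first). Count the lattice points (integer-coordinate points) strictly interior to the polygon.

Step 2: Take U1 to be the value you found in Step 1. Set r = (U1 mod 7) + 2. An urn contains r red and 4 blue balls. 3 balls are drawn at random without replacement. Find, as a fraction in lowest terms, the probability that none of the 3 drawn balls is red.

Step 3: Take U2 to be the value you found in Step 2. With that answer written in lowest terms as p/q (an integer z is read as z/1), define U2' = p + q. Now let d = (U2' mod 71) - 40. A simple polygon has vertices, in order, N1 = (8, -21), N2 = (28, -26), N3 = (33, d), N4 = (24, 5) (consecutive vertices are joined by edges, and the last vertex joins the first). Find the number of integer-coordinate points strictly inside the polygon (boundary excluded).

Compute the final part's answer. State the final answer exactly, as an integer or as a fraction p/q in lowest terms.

421

Step 1: cross terms: (6*-19 - 17*-26)=328, (17*15 - 2*-19)=293, (2*-3 - -26*15)=384, (-26*-26 - 6*-3)=694; twice the area = |1699| = 1699; area = 1699/2; boundary points = 1 + 1 + 2 + 1 = 5; strictly interior points = area - boundary/2 + 1 = 848; answer 848
Step 2: U1 = 848; r = 3; total draws C(7,3) = 35; favorable C(4,3) = 4; P = 4/35; answer 4/35
Step 3: U2 = 4/35; threaded value p + q = 39; d = -1; cross terms: (8*-26 - 28*-21)=380, (28*-1 - 33*-26)=830, (33*5 - 24*-1)=189, (24*-21 - 8*5)=-544; twice the area = |855| = 855; area = 855/2; boundary points = 5 + 5 + 3 + 2 = 15; strictly interior points = area - boundary/2 + 1 = 421; answer 421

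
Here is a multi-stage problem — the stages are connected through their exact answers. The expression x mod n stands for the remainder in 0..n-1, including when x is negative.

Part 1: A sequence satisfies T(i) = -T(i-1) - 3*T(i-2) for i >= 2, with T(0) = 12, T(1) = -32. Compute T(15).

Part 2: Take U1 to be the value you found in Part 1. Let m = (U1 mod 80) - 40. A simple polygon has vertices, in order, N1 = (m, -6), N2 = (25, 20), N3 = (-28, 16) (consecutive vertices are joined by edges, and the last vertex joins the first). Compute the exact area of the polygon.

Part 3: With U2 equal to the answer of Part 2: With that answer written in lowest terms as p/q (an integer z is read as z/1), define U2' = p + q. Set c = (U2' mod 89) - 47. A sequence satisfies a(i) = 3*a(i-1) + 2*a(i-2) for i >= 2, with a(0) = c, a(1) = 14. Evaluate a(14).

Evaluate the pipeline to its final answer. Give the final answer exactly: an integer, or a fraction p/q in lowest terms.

Part 1: T(2) = -1*(-32) - 3*(12) = -4; iterating: T(2)=-4, T(3)=100, T(4)=-88, T(5)=-212, T(6)=476, T(7)=160, T(8)=-1588, T(9)=1108, T(10)=3656, T(11)=-6980, T(12)=-3988, T(13)=24928, T(14)=-12964, T(15)=-61820; answer -61820
Part 2: U1 = -61820; m = -20; cross terms: (-20*20 - 25*-6)=-250, (25*16 - -28*20)=960, (-28*-6 - -20*16)=488; twice the area = |1198| = 1198; area = 599; answer 599
Part 3: U2 = 599; threaded value p + q = 600; c = 19; a(2) = 3*(14) + 2*(19) = 80; iterating: a(2)=80, a(3)=268, a(4)=964, a(5)=3428, a(6)=12212, a(7)=43492, a(8)=154900, a(9)=551684, a(10)=1964852, a(11)=6997924, a(12)=24923476, a(13)=88766276, a(14)=316145780; answer 316145780

316145780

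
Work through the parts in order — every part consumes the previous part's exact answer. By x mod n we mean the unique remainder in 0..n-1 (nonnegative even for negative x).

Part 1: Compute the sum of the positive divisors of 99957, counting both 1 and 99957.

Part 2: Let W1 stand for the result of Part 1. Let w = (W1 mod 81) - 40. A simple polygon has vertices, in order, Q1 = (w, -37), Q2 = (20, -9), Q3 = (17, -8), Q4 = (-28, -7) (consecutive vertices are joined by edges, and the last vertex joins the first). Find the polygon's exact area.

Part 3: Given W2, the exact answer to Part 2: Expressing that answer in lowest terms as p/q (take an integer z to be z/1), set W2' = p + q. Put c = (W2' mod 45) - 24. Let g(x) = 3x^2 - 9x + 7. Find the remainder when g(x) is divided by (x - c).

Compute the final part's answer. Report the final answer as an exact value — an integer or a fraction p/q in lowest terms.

Part 1: 99957 = 3 * 11 * 13 * 233; sigma = (1 + 3) * (1 + 11) * (1 + 13) * (1 + 233) = 4 * 12 * 14 * 234 = 157248; answer 157248
Part 2: W1 = 157248; w = -13; cross terms: (-13*-9 - 20*-37)=857, (20*-8 - 17*-9)=-7, (17*-7 - -28*-8)=-343, (-28*-37 - -13*-7)=945; twice the area = |1452| = 1452; area = 726; answer 726
Part 3: W2 = 726; threaded value p + q = 727; c = -17; remainder = value at the root: 3*(-17)^2 - 9*(-17)^1 + 7 = (867) + (153) + (7) = 1027; answer 1027

1027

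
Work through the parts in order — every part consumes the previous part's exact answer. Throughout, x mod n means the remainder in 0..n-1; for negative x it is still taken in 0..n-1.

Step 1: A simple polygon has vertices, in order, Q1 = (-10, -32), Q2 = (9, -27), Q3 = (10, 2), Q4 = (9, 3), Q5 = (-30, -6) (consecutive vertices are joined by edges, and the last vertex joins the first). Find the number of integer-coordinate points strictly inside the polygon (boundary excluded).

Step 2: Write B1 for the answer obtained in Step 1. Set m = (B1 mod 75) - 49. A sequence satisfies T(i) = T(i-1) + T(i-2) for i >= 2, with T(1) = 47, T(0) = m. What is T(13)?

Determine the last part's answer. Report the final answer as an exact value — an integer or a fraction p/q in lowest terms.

13831

Step 1: cross terms: (-10*-27 - 9*-32)=558, (9*2 - 10*-27)=288, (10*3 - 9*2)=12, (9*-6 - -30*3)=36, (-30*-32 - -10*-6)=900; twice the area = |1794| = 1794; area = 897; boundary points = 1 + 1 + 1 + 3 + 2 = 8; strictly interior points = area - boundary/2 + 1 = 894; answer 894
Step 2: B1 = 894; m = 20; T(2) = 1*(47) + 1*(20) = 67; iterating: T(2)=67, T(3)=114, T(4)=181, T(5)=295, T(6)=476, T(7)=771, T(8)=1247, T(9)=2018, T(10)=3265, T(11)=5283, T(12)=8548, T(13)=13831; answer 13831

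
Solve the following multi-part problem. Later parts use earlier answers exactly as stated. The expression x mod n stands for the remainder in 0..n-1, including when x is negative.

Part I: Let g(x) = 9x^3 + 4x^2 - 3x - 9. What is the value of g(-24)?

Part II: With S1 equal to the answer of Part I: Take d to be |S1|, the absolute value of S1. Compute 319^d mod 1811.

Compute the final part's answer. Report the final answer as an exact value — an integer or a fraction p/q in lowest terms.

Part I: 9*(-24)^3 + 4*(-24)^2 - 3*(-24)^1 - 9 = (-124416) + (2304) + (72) + (-9) = -122049; answer -122049
Part II: S1 = -122049; d = 122049; squarings mod 1811: 319^1=319, 319^2=345, 319^4=1310, 319^8=1083, 319^16=1172, 319^32=846, 319^64=371, 319^128=5, 319^256=25, 319^512=625, 319^1024=1260, 319^2048=1164, 319^4096=268, 319^8192=1195, 319^16384=957, 319^32768=1294, 319^65536=1072; 319^122049 = 319^1 * 319^64 * 319^128 * 319^1024 * 319^2048 * 319^4096 * 319^16384 * 319^32768 * 319^65536 = 69 (mod 1811); answer 69

69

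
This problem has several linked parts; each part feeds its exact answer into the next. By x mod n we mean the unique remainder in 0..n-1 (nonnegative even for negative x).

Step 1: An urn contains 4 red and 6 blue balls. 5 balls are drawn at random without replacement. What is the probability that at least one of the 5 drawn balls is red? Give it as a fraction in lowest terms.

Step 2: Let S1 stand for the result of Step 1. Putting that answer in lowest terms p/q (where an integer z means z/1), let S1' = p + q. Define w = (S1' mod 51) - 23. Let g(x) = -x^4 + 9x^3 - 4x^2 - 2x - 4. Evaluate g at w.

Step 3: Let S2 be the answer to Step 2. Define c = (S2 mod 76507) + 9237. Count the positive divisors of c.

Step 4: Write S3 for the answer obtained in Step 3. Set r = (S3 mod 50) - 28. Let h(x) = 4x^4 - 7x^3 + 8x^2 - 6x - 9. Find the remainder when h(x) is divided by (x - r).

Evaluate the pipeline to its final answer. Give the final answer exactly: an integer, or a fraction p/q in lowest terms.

Step 1: total draws C(10,5) = 252; complement C(6,5) = 6; favorable 252 - 6 = 246; P = 41/42; answer 41/42
Step 2: S1 = 41/42; threaded value p + q = 83; w = 9; -1*(9)^4 + 9*(9)^3 - 4*(9)^2 - 2*(9)^1 - 4 = (-6561) + (6561) + (-324) + (-18) + (-4) = -346; answer -346
Step 3: S2 = -346; c = 85398; 85398 = 2 * 3 * 43 * 331; number of divisors = (1+1) * (1+1) * (1+1) * (1+1) = 16; answer 16
Step 4: S3 = 16; r = -12; remainder = value at the root: 4*(-12)^4 - 7*(-12)^3 + 8*(-12)^2 - 6*(-12)^1 - 9 = (82944) + (12096) + (1152) + (72) + (-9) = 96255; answer 96255

96255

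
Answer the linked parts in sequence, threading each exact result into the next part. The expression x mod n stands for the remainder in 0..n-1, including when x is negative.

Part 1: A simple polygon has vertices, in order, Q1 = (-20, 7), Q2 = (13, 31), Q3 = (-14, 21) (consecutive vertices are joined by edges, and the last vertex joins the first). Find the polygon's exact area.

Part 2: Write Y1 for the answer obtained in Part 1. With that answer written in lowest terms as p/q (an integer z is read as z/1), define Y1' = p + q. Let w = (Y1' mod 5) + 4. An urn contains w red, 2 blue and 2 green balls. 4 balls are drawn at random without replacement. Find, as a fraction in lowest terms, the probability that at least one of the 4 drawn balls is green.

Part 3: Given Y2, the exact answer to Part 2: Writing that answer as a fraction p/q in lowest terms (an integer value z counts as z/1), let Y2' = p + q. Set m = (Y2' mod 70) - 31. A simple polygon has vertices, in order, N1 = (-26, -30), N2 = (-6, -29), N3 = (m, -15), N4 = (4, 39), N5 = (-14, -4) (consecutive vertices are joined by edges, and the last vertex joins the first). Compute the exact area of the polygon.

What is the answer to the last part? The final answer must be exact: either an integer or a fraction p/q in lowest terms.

581

Part 1: cross terms: (-20*31 - 13*7)=-711, (13*21 - -14*31)=707, (-14*7 - -20*21)=322; twice the area = |318| = 318; area = 159; answer 159
Part 2: Y1 = 159; threaded value p + q = 160; w = 4; total draws C(8,4) = 70; complement C(6,4) = 15; favorable 70 - 15 = 55; P = 11/14; answer 11/14
Part 3: Y2 = 11/14; threaded value p + q = 25; m = -6; cross terms: (-26*-29 - -6*-30)=574, (-6*-15 - -6*-29)=-84, (-6*39 - 4*-15)=-174, (4*-4 - -14*39)=530, (-14*-30 - -26*-4)=316; twice the area = |1162| = 1162; area = 581; answer 581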